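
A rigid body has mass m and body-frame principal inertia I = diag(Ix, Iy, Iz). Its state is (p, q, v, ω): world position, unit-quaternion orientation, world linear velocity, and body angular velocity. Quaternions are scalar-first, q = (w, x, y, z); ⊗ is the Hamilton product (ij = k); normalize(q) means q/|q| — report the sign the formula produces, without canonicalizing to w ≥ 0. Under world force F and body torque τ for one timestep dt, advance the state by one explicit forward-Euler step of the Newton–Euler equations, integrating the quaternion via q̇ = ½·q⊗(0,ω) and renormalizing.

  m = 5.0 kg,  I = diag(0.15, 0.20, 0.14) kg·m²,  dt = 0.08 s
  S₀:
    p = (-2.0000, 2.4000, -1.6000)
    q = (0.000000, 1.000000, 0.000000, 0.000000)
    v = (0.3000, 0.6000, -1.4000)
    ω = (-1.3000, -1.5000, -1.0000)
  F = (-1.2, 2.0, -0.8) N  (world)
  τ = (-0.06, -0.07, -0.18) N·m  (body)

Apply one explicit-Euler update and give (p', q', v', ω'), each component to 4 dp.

p' = (-1.9760, 2.4480, -1.7120)
q' = (0.0518, 0.9961, 0.0398, -0.0598)
v' = (0.2808, 0.6320, -1.4128)
ω' = (-1.2840, -1.5332, -1.1586)

p + v·dt = (-1.9760, 2.4480, -1.7120)
v' = v + a·dt = (0.2808, 0.6320, -1.4128)
angular accel α = (0.2000, -0.4150, -1.9821)
ω + α·dt = (-1.2840, -1.5332, -1.1586)
2q̇ = q⊗(0,ω) = (1.3000000, 0.0000000, 1.0000000, -1.5000000)
updated quaternion q' = (0.0518, 0.9961, 0.0398, -0.0598)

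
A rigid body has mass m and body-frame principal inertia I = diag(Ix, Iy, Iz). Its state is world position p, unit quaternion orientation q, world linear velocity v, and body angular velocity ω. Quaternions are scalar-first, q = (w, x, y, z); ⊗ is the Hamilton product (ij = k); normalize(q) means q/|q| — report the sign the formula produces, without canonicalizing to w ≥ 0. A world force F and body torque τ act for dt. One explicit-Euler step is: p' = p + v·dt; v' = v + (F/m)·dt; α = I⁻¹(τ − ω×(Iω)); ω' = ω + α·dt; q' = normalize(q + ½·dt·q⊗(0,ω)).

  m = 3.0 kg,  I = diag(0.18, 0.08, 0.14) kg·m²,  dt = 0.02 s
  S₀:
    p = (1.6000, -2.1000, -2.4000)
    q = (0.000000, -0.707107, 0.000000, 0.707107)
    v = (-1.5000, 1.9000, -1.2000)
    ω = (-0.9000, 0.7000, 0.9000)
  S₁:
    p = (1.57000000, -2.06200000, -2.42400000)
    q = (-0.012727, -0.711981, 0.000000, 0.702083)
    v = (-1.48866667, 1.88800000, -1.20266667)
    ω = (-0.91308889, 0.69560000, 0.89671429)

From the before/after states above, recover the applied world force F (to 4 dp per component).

Δv = v₁−v₀ = (0.01133333, -0.01200000, -0.00266667)
F = m·Δv/dt = (1.7000, -1.8000, -0.4000)

F = (1.7000, -1.8000, -0.4000)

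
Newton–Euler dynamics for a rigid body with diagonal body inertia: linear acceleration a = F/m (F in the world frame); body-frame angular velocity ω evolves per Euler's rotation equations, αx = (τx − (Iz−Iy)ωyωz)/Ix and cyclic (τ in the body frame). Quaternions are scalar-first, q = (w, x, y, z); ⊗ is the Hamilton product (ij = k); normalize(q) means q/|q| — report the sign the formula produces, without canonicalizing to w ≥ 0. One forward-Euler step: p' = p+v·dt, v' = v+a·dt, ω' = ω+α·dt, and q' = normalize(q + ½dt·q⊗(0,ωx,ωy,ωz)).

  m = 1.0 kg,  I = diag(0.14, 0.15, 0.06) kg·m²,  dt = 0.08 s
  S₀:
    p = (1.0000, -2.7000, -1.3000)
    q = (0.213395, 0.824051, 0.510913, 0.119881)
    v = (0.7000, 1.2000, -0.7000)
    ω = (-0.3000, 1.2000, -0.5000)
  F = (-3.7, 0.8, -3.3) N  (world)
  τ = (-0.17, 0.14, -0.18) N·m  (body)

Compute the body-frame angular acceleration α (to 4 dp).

ω×(Iω) gyroscopic = (0.0540, 0.0120, -0.0036)
α = I⁻¹(τ − ω×Iω) = (-1.6000, 0.8533, -2.9400)

α = (-1.6000, 0.8533, -2.9400)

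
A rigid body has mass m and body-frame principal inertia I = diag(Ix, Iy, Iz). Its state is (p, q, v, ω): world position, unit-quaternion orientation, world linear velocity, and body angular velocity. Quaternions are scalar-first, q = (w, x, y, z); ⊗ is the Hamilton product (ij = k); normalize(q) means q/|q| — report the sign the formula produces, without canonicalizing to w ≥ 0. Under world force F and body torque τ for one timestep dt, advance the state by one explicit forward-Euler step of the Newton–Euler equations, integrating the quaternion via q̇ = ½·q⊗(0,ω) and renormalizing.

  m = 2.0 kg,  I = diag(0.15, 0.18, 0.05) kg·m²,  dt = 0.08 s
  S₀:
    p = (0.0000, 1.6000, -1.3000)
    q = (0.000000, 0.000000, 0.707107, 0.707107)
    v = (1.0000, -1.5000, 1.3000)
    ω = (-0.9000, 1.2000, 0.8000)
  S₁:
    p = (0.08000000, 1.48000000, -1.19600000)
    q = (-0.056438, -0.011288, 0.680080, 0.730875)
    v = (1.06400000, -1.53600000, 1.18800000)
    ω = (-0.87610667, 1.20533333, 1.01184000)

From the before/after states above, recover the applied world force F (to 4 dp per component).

v₁ − v₀ = (0.06400000, -0.03600000, -0.11200000)
F = m·Δv/dt = (1.6000, -0.9000, -2.8000)

F = (1.6000, -0.9000, -2.8000)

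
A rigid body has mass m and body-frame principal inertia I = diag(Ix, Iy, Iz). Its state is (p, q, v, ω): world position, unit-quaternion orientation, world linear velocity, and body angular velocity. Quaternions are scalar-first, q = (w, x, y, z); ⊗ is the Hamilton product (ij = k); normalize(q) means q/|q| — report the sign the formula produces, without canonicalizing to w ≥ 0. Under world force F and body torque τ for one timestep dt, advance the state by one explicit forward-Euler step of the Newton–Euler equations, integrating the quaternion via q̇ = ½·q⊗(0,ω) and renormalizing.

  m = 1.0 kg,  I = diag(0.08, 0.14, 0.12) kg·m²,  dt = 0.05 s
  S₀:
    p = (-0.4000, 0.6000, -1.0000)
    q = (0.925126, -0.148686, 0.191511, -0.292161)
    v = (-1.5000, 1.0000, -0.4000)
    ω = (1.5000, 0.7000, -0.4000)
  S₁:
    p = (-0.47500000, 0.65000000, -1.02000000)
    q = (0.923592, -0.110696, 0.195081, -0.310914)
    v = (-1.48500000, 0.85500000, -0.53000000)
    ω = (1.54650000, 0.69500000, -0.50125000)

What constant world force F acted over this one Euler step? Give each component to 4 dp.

F = (0.3000, -2.9000, -2.6000)

Δv = v₁−v₀ = (0.01500000, -0.14500000, -0.13000000)
m·(v₁−v₀)/dt = (0.3000, -2.9000, -2.6000)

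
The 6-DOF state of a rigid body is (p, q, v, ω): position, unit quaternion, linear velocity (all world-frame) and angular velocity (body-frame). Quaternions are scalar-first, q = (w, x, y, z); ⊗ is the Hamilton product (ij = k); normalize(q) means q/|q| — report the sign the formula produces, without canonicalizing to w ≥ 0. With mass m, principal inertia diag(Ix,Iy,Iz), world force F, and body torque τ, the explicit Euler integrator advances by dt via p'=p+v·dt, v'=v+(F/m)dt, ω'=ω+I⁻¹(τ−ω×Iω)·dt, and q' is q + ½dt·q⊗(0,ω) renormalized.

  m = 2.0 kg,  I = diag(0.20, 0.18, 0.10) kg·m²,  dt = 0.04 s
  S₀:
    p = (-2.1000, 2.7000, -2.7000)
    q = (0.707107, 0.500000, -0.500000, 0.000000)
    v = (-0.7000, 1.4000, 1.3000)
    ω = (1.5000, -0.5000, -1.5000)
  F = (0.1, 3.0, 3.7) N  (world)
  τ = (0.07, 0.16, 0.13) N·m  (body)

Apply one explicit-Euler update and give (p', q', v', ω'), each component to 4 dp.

angular accel α = (0.6500, 2.1389, 1.1500)
ω' = ω + α·dt = (1.5260, -0.4144, -1.4540)
2q̇ = q⊗(0,ω) = (-1.0000000, 1.8106605, 0.3964465, -0.5606605)
q + ½dt·q⊗(0,ω), renormalized = (0.6865, 0.5357, -0.4916, -0.0112)
a = (0.0500, 1.5000, 1.8500)
p' = p + v·dt = (-2.1280, 2.7560, -2.6480)
new velocity v' = (-0.6980, 1.4600, 1.3740)

p' = (-2.1280, 2.7560, -2.6480)
q' = (0.6865, 0.5357, -0.4916, -0.0112)
v' = (-0.6980, 1.4600, 1.3740)
ω' = (1.5260, -0.4144, -1.4540)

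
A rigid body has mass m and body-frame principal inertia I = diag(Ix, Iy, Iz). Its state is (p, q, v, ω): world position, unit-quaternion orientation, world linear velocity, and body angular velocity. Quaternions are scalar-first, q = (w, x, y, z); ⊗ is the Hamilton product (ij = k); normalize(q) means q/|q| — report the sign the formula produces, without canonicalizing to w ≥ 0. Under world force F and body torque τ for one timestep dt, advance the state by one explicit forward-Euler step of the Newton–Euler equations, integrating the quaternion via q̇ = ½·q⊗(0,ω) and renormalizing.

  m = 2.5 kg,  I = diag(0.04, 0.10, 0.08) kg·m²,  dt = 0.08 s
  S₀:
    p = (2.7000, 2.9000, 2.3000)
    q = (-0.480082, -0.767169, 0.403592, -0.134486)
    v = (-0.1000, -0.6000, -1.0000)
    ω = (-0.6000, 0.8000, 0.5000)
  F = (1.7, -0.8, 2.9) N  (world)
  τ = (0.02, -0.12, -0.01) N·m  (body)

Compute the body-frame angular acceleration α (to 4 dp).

α = (0.7000, -1.3200, 0.2350)

precession coupling ω×(Iω) = (-0.0080, 0.0120, -0.0288)
α = I⁻¹(τ − ω×Iω) = (0.7000, -1.3200, 0.2350)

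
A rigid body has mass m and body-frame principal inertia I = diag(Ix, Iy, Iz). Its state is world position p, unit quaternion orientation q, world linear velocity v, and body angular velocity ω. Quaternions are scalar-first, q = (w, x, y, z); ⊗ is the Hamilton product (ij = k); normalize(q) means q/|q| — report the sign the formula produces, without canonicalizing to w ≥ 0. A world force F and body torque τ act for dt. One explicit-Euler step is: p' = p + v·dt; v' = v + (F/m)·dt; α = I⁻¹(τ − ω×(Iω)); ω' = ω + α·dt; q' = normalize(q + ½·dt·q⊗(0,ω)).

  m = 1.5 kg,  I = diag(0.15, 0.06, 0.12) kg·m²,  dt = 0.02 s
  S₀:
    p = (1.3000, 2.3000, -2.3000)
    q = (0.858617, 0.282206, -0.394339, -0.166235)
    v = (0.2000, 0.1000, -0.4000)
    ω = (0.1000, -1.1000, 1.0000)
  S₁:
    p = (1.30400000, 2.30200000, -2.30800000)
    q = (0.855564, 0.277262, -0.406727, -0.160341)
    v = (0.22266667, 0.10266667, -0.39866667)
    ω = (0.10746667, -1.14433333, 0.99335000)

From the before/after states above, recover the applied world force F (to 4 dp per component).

v₁ − v₀ = (0.02266667, 0.00266667, 0.00133333)
F = m·Δv/dt = (1.7000, 0.2000, 0.1000)

F = (1.7000, 0.2000, 0.1000)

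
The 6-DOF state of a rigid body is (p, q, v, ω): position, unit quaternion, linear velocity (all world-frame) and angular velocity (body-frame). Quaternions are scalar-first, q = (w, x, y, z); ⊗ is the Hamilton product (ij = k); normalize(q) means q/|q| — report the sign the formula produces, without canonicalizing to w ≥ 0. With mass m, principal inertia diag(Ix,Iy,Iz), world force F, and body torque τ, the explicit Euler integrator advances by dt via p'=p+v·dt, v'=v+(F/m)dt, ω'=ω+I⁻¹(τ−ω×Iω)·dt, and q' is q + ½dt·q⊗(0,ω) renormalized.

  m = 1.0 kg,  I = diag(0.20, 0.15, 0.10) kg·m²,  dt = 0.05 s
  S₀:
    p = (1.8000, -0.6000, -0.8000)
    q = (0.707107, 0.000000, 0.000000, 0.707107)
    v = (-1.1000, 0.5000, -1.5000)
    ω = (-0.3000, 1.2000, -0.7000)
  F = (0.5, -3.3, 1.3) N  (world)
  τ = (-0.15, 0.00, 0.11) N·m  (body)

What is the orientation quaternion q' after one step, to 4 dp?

q' = (0.7190, -0.0265, 0.0159, 0.6943)

Hamilton product q⊗(0,ω) = (0.4949749, -1.0606605, 0.6363963, -0.4949749)
q' = normalize(q + ½dt·q⊗(0,ω)) = (0.7190, -0.0265, 0.0159, 0.6943)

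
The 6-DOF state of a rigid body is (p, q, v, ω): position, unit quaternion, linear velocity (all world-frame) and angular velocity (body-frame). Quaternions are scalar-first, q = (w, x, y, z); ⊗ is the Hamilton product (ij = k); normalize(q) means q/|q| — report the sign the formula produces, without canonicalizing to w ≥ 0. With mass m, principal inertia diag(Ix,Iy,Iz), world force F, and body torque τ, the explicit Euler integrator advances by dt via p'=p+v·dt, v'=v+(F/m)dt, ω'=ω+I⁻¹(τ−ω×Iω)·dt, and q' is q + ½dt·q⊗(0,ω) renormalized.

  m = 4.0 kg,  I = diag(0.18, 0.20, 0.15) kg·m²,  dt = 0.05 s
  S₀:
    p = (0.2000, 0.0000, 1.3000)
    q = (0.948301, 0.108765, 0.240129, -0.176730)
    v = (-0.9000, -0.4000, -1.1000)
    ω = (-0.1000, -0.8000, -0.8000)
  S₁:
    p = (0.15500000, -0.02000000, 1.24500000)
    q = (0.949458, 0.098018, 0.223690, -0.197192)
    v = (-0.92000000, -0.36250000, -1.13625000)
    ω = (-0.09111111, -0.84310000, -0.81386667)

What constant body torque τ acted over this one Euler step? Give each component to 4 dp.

τ = (0.0000, -0.1700, -0.0400)

Δω = ω₁−ω₀ = (0.00888889, -0.04310000, -0.01386667)
gyro term ω₀×Iω₀ = (-0.0320, 0.0024, 0.0016)
τ = I·(Δω/dt) + ω₀×(Iω₀) = (0.0000, -0.1700, -0.0400)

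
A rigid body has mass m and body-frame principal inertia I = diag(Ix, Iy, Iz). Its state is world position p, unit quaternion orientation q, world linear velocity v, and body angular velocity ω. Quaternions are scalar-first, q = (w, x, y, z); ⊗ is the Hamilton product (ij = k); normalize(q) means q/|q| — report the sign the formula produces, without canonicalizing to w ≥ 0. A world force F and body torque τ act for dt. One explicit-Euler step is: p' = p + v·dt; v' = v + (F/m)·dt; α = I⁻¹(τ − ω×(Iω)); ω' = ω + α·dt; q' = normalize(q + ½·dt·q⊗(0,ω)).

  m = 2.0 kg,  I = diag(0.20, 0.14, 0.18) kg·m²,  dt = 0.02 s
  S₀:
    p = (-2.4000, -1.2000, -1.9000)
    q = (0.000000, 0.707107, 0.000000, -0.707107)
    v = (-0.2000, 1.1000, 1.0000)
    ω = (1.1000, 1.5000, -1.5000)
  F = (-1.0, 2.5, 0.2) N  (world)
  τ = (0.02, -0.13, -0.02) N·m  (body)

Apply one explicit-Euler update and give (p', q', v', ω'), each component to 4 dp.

ω×(Iω) gyroscopic = (-0.0900, -0.0330, -0.0990)
(τ − ω×Iω)/I = (0.5500, -0.6929, 0.4389)
ω' = ω + α·dt = (1.1110, 1.4861, -1.4912)
q⊗(0,ω) = (-1.8384782, 1.0606605, 0.2828428, 1.0606605)
q + ½dt·q⊗(0,ω), renormalized = (-0.0184, 0.7175, 0.0028, -0.6963)
a = (-0.5000, 1.2500, 0.1000)
p' = p + v·dt = (-2.4040, -1.1780, -1.8800)
v' = v + a·dt = (-0.2100, 1.1250, 1.0020)

p' = (-2.4040, -1.1780, -1.8800)
q' = (-0.0184, 0.7175, 0.0028, -0.6963)
v' = (-0.2100, 1.1250, 1.0020)
ω' = (1.1110, 1.4861, -1.4912)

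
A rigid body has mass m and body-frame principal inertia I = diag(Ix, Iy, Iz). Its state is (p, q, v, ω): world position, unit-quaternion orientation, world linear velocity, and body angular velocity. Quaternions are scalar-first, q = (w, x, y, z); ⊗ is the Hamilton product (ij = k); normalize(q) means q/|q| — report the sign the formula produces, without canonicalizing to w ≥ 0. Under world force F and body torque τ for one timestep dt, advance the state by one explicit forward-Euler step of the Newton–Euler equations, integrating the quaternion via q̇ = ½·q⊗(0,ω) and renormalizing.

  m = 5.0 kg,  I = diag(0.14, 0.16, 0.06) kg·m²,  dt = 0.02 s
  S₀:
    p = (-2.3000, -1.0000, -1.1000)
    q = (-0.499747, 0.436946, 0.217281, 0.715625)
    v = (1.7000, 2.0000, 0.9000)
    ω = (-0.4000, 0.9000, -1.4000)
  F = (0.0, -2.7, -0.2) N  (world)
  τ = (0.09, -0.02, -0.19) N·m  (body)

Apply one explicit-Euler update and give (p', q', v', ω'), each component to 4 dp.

p' = (-2.2660, -0.9600, -1.0820)
q' = (-0.4899, 0.4294, 0.2160, 0.7273)
v' = (1.7000, 1.9892, 0.8992)
ω' = (-0.4051, 0.8919, -1.4609)

a = (0.0000, -0.5400, -0.0400)
p + v·dt = (-2.2660, -0.9600, -1.0820)
v + (F/m)dt = (1.7000, 1.9892, 0.8992)
α = I⁻¹(τ − ω×Iω) = (-0.2571, -0.4050, -3.0467)
ω' = ω + α·dt = (-0.4051, 0.8919, -1.4609)
Hamilton product q⊗(0,ω) = (0.9811005, -0.7483571, -0.1242979, 1.1798096)
q + ½dt·q⊗(0,ω), renormalized = (-0.4899, 0.4294, 0.2160, 0.7273)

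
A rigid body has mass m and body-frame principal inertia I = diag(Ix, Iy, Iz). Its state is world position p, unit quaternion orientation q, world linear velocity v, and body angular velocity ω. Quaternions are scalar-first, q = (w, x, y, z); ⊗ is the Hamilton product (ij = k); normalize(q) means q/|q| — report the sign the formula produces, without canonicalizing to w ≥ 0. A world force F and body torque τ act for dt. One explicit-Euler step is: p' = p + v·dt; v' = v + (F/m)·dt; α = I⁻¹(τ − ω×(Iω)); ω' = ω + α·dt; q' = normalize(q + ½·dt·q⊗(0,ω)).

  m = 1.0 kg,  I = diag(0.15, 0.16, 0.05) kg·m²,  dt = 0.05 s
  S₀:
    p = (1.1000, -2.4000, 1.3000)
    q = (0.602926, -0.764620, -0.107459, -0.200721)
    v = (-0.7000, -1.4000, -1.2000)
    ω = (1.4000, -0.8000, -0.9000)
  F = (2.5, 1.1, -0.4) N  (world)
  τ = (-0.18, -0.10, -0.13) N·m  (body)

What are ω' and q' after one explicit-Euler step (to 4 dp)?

precession coupling ω×(Iω) = (-0.0792, -0.1260, -0.0112)
(τ − ω×Iω)/I = (-0.6720, 0.1625, -2.3760)
ω + α·dt = (1.3664, -0.7919, -1.0188)
q⊗(0,ω) = (0.8038519, 0.7802327, -1.4515082, 0.2195052)
q' = normalize(q + ½dt·q⊗(0,ω)) = (0.6224, -0.7443, -0.1436, -0.1950)

ω' = (1.3664, -0.7919, -1.0188)
q' = (0.6224, -0.7443, -0.1436, -0.1950)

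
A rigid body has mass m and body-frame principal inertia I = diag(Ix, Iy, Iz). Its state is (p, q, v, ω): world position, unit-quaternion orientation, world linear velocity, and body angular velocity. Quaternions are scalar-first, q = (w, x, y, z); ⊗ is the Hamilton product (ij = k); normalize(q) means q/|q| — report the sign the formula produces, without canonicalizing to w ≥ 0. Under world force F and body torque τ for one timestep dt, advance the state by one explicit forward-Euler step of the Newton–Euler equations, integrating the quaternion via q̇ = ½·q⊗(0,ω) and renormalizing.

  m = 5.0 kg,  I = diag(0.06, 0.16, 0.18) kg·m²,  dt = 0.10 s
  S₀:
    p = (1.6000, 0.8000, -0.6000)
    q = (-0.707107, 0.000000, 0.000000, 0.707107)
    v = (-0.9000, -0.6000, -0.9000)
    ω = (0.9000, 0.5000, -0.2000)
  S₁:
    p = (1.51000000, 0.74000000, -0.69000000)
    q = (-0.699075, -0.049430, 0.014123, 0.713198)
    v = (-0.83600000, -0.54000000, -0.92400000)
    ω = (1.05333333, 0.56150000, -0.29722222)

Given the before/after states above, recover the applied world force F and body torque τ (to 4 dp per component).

F = (3.2000, 3.0000, -1.2000)
τ = (0.0900, 0.1200, -0.1300)

Δω = ω₁−ω₀ = (0.15333333, 0.06150000, -0.09722222)
ω₀×(Iω₀) = (-0.0020, 0.0216, 0.0450)
applied torque τ = (0.0900, 0.1200, -0.1300)
velocity change Δv = (0.06400000, 0.06000000, -0.02400000)
applied force F = (3.2000, 3.0000, -1.2000)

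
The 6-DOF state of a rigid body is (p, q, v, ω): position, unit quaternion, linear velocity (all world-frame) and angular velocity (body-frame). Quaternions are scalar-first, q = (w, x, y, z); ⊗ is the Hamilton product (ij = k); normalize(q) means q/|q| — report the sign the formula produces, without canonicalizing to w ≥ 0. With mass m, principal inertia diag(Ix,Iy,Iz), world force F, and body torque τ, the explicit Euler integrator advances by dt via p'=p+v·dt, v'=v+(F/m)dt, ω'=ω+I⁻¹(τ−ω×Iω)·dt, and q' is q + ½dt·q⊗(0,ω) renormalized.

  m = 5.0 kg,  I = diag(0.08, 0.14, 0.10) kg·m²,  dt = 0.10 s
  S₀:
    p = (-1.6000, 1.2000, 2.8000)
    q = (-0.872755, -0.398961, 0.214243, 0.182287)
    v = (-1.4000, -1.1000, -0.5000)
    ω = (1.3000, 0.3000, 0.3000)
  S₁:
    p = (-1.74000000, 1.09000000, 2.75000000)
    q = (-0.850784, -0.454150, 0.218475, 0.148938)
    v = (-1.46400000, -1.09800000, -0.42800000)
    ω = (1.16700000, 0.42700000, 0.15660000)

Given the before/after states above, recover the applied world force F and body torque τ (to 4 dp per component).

Δv = v₁−v₀ = (-0.06400000, 0.00200000, 0.07200000)
m·(v₁−v₀)/dt = (-3.2000, 0.1000, 3.6000)
Δω = ω₁−ω₀ = (-0.13300000, 0.12700000, -0.14340000)
precession coupling = (-0.0036, -0.0078, 0.0234)
τ = I·(Δω/dt) + ω₀×(Iω₀) = (-0.1100, 0.1700, -0.1200)

F = (-3.2000, 0.1000, 3.6000)
τ = (-0.1100, 0.1700, -0.1200)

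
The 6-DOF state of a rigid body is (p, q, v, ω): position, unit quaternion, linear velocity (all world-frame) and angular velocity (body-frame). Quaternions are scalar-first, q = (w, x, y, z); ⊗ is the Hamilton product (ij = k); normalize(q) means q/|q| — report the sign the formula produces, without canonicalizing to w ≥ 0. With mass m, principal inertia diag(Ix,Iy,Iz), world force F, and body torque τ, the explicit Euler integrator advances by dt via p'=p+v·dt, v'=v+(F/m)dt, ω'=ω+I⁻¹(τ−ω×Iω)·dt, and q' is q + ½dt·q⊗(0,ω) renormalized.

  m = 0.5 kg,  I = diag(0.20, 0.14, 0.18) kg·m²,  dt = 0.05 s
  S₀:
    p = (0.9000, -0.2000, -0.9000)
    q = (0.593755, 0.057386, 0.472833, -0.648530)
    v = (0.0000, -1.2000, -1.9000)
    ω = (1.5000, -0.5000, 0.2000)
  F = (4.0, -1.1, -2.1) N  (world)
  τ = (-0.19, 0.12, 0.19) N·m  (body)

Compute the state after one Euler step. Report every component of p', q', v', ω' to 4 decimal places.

p' = (0.9000, -0.2600, -0.9950)
q' = (0.6003, 0.0739, 0.4405, -0.6635)
v' = (0.4000, -1.3100, -2.1100)
ω' = (1.4535, -0.4593, 0.2403)

p + v·dt = (0.9000, -0.2600, -0.9950)
v' = v + a·dt = (0.4000, -1.3100, -2.1100)
(τ − ω×Iω)/I = (-0.9300, 0.8143, 0.8056)
ω' = ω + α·dt = (1.4535, -0.4593, 0.2403)
Hamilton product q⊗(0,ω) = (0.2800435, 0.6609341, -1.2811497, -0.6191915)
q + ½dt·q⊗(0,ω), renormalized = (0.6003, 0.0739, 0.4405, -0.6635)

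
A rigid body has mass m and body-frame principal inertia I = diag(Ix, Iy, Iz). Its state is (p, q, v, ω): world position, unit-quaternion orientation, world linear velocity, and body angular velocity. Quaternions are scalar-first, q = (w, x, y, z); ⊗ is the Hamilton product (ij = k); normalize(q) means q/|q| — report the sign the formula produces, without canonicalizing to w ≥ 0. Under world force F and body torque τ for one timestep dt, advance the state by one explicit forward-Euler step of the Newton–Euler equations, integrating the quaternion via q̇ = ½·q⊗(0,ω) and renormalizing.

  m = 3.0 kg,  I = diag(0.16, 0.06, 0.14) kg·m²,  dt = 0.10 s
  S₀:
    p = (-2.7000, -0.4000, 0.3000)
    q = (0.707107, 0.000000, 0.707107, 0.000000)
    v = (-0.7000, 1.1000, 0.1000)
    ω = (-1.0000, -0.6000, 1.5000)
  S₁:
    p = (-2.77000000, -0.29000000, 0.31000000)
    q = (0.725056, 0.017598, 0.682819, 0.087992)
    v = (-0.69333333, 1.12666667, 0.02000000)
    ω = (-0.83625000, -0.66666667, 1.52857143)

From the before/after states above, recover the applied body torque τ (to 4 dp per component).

ω₁ − ω₀ = (0.16375000, -0.06666667, 0.02857143)
precession coupling = (-0.0720, -0.0300, -0.0600)
I·α + gyro = (0.1900, -0.0700, -0.0200)

τ = (0.1900, -0.0700, -0.0200)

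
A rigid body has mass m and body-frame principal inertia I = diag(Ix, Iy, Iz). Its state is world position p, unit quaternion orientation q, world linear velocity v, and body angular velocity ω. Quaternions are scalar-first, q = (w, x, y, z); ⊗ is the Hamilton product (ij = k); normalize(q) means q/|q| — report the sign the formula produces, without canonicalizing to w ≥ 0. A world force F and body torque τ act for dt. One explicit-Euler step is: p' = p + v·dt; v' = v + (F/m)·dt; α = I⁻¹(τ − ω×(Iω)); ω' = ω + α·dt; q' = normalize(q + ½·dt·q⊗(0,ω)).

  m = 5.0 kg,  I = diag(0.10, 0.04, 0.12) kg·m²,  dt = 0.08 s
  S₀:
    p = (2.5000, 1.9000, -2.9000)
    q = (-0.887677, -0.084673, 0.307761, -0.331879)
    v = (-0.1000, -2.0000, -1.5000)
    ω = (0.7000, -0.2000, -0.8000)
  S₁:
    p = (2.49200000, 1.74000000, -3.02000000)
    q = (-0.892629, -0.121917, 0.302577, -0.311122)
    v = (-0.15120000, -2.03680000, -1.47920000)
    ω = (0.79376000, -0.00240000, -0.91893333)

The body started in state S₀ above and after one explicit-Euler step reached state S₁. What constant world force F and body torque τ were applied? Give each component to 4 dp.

rate change Δω = (0.09376000, 0.19760000, -0.11893333)
ω₀×(Iω₀) = (0.0128, 0.0112, 0.0084)
I·α + gyro = (0.1300, 0.1100, -0.1700)
Δv = v₁−v₀ = (-0.05120000, -0.03680000, 0.02080000)
m·(v₁−v₀)/dt = (-3.2000, -2.3000, 1.3000)

F = (-3.2000, -2.3000, 1.3000)
τ = (0.1300, 0.1100, -0.1700)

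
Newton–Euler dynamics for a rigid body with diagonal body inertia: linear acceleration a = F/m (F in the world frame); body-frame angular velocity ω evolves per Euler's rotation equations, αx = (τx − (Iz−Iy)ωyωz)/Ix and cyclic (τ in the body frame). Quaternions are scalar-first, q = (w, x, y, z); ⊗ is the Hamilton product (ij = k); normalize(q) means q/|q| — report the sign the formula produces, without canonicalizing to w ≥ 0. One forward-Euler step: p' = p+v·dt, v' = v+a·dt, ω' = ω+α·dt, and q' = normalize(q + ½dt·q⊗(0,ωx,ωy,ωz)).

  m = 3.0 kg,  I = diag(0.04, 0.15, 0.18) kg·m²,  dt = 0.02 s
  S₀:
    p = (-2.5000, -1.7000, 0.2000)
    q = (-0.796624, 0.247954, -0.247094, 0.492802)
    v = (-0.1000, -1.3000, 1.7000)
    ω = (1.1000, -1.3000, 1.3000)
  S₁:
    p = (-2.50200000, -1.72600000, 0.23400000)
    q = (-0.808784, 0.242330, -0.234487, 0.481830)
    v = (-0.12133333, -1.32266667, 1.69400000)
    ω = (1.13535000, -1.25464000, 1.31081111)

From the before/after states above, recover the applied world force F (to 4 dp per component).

Δv = v₁−v₀ = (-0.02133333, -0.02266667, -0.00600000)
F = m·Δv/dt = (-3.2000, -3.4000, -0.9000)

F = (-3.2000, -3.4000, -0.9000)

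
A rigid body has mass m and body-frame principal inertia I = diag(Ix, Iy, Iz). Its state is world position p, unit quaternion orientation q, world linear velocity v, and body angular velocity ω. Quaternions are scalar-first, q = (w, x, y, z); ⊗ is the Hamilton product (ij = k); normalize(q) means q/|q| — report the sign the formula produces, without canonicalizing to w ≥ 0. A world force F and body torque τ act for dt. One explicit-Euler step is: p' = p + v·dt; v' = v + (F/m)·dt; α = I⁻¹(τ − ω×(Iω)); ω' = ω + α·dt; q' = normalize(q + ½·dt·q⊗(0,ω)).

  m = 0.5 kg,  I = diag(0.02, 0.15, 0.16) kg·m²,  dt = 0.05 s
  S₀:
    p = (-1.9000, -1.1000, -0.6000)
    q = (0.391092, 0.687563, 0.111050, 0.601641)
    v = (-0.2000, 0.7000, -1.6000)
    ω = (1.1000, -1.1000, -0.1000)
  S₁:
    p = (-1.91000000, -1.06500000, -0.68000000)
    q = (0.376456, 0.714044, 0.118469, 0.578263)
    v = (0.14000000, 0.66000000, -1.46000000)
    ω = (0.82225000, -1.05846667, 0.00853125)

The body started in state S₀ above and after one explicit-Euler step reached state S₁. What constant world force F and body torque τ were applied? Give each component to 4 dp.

F = (3.4000, -0.4000, 1.4000)
τ = (-0.1100, 0.1400, 0.1900)

v₁ − v₀ = (0.34000000, -0.04000000, 0.14000000)
F = m·Δv/dt = (3.4000, -0.4000, 1.4000)
Δω = ω₁−ω₀ = (-0.27775000, 0.04153333, 0.10853125)
applied torque τ = (-0.1100, 0.1400, 0.1900)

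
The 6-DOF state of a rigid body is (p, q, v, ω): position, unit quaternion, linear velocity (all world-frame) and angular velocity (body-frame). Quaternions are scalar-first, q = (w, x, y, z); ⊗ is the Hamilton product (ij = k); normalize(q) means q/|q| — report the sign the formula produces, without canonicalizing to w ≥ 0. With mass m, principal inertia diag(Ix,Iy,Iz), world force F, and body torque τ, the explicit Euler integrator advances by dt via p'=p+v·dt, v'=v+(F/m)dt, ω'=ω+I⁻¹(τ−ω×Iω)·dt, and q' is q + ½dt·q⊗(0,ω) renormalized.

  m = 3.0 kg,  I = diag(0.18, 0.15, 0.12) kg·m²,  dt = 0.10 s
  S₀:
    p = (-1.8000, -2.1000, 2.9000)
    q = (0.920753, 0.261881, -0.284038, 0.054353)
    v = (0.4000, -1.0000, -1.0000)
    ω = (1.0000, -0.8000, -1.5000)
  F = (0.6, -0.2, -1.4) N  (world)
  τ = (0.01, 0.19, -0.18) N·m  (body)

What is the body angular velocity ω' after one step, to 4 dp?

ω×(Iω) gyroscopic = (-0.0360, -0.0900, 0.0240)
angular accel α = (0.2556, 1.8667, -1.7000)
ω' = ω + α·dt = (1.0256, -0.6133, -1.6700)

ω' = (1.0256, -0.6133, -1.6700)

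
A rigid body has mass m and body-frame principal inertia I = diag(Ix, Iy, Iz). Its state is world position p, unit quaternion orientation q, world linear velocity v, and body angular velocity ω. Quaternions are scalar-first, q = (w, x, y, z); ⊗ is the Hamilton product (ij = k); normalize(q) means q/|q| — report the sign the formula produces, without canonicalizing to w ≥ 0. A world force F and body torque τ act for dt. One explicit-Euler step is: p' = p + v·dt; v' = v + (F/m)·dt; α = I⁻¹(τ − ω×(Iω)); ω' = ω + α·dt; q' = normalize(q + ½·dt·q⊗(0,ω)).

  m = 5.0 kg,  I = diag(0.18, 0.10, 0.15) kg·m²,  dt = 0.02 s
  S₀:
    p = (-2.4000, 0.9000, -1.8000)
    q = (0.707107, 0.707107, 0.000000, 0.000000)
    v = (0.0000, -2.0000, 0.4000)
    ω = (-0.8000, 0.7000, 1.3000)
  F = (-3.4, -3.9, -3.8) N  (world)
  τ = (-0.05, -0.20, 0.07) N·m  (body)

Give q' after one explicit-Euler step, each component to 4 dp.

q' = (0.7127, 0.7014, -0.0042, 0.0141)

Hamilton product q⊗(0,ω) = (0.5656856, -0.5656856, -0.4242642, 1.4142140)
q' = normalize(q + ½dt·q⊗(0,ω)) = (0.7127, 0.7014, -0.0042, 0.0141)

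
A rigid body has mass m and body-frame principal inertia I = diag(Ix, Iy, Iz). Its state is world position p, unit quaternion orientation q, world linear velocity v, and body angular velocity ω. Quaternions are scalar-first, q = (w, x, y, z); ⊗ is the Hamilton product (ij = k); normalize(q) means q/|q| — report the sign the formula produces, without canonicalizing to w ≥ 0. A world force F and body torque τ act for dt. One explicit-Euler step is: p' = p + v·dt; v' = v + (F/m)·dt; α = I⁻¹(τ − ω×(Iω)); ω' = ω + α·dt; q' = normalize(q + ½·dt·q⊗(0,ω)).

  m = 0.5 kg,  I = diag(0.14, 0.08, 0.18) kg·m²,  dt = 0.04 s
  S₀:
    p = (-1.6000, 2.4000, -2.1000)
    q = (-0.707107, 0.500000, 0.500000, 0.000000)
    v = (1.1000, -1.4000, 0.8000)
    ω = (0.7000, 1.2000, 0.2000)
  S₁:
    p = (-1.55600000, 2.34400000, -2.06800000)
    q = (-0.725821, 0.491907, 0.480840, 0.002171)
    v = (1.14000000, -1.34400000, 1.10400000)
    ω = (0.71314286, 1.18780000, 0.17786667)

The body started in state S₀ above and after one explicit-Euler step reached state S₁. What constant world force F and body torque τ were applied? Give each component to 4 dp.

Δv = v₁−v₀ = (0.04000000, 0.05600000, 0.30400000)
applied force F = (0.5000, 0.7000, 3.8000)
rate change Δω = (0.01314286, -0.01220000, -0.02213333)
applied torque τ = (0.0700, -0.0300, -0.1500)

F = (0.5000, 0.7000, 3.8000)
τ = (0.0700, -0.0300, -0.1500)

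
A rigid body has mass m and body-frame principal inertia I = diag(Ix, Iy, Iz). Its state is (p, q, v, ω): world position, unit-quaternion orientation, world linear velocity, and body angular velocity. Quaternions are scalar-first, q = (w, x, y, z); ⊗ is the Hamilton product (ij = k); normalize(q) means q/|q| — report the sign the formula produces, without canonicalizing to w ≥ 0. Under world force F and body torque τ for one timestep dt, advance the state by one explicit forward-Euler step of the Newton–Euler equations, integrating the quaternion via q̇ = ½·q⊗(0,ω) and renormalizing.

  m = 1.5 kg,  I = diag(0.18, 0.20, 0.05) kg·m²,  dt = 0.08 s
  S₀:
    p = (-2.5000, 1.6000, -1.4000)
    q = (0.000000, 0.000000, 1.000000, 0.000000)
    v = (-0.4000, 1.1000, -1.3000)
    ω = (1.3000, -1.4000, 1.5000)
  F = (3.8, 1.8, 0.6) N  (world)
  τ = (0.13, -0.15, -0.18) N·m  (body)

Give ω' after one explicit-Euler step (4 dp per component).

(τ − ω×Iω)/I = (-1.0278, -2.0175, -2.8720)
ω' = ω + α·dt = (1.2178, -1.5614, 1.2702)

ω' = (1.2178, -1.5614, 1.2702)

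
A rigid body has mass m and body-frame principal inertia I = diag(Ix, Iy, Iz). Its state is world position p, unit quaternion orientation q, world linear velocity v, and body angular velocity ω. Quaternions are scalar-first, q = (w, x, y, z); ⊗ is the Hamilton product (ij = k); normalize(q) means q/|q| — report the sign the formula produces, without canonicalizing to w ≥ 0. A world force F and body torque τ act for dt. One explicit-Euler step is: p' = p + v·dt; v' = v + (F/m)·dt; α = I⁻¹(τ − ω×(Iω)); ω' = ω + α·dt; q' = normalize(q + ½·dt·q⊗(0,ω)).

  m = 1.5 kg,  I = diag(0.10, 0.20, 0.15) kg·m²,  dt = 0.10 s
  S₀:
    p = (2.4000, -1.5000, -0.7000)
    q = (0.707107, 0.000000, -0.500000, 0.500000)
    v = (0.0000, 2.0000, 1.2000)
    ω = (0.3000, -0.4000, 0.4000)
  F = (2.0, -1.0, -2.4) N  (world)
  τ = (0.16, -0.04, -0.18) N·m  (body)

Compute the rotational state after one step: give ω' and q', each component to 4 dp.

ω' = (0.4520, -0.4170, 0.2880)
q' = (0.6868, 0.0106, -0.5064, 0.5214)

precession coupling ω×(Iω) = (0.0080, -0.0060, -0.0120)
angular accel α = (1.5200, -0.1700, -1.1200)
ω + α·dt = (0.4520, -0.4170, 0.2880)
q⊗(0,ω) = (-0.4000000, 0.2121321, -0.1328428, 0.4328428)
q' = normalize(q + ½dt·q⊗(0,ω)) = (0.6868, 0.0106, -0.5064, 0.5214)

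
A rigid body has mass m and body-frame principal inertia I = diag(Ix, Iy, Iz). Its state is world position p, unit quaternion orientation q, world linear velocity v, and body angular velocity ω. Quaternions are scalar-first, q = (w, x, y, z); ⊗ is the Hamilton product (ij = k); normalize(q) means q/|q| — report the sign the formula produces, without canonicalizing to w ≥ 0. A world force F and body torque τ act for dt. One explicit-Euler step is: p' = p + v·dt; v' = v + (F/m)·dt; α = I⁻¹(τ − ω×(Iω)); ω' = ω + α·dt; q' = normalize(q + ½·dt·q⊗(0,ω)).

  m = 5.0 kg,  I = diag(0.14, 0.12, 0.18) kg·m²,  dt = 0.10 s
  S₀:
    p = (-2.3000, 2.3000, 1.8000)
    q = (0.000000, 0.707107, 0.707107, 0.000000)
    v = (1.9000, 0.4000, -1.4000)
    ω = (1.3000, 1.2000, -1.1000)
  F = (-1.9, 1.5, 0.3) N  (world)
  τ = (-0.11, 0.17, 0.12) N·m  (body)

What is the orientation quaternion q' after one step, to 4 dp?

Hamilton product q⊗(0,ω) = (-1.7677675, -0.7778177, 0.7778177, -0.0707107)
updated quaternion q' = (-0.0879, 0.6646, 0.7420, -0.0035)

q' = (-0.0879, 0.6646, 0.7420, -0.0035)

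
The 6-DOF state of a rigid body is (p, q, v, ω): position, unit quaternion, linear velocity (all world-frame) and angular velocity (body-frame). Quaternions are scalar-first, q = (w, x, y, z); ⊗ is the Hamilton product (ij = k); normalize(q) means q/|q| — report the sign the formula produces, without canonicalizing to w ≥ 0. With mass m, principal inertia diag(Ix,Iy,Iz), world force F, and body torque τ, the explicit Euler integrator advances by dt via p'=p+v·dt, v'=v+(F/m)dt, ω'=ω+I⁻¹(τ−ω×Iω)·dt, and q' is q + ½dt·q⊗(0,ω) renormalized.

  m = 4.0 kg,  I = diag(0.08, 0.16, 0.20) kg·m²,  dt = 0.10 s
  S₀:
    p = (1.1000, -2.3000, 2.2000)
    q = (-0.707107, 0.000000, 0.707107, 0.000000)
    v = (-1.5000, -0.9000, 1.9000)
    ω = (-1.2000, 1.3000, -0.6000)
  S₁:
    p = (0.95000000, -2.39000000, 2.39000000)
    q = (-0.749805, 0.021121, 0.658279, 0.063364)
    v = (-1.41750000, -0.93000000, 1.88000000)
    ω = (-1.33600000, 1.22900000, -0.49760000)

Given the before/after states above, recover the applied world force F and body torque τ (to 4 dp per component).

F = (3.3000, -1.2000, -0.8000)
τ = (-0.1400, -0.2000, 0.0800)

rate change Δω = (-0.13600000, -0.07100000, 0.10240000)
τ = I·(Δω/dt) + ω₀×(Iω₀) = (-0.1400, -0.2000, 0.0800)
velocity change Δv = (0.08250000, -0.03000000, -0.02000000)
applied force F = (3.3000, -1.2000, -0.8000)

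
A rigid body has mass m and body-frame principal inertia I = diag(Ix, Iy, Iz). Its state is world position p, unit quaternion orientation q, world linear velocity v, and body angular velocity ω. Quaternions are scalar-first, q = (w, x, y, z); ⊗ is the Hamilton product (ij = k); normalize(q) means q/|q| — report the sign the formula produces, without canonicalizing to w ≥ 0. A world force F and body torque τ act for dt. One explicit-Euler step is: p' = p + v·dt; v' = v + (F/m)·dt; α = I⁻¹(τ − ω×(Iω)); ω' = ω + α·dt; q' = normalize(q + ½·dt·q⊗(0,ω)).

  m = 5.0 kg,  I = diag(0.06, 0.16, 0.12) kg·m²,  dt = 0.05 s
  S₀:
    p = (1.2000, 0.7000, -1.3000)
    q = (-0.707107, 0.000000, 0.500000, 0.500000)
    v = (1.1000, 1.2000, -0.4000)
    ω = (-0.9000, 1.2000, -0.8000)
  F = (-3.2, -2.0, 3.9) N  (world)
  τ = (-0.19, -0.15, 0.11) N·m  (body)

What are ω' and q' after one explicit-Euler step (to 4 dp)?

ω' = (-1.0903, 1.1666, -0.7092)
q' = (-0.7115, -0.0091, 0.4671, 0.5249)

precession coupling ω×(Iω) = (0.0384, -0.0432, -0.1080)
α = I⁻¹(τ − ω×Iω) = (-3.8067, -0.6675, 1.8167)
ω' = ω + α·dt = (-1.0903, 1.1666, -0.7092)
q⊗(0,ω) = (-0.2000000, -0.3636037, -1.2985284, 1.0156856)
q' = normalize(q + ½dt·q⊗(0,ω)) = (-0.7115, -0.0091, 0.4671, 0.5249)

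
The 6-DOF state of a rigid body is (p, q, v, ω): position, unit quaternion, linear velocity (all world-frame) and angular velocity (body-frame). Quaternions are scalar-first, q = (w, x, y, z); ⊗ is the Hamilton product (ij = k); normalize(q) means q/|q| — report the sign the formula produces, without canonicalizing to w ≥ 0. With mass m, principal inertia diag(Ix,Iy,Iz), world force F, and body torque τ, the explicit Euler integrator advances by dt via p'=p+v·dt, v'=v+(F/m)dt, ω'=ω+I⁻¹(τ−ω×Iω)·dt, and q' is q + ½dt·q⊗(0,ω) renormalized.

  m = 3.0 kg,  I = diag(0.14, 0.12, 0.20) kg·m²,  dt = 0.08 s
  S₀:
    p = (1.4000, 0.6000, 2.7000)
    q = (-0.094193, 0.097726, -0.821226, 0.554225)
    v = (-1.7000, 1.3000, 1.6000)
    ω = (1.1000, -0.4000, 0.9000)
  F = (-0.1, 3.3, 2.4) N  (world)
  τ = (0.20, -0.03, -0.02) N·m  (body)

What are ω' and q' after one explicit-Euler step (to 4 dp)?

ω' = (1.2307, -0.3804, 0.8885)
q' = (-0.1314, 0.0728, -0.7975, 0.5844)

angular accel α = (1.6343, 0.2450, -0.1440)
ω' = ω + α·dt = (1.2307, -0.3804, 0.8885)
Hamilton product q⊗(0,ω) = (-0.9347915, -0.6210257, 0.5593713, 0.7794845)
q' = normalize(q + ½dt·q⊗(0,ω)) = (-0.1314, 0.0728, -0.7975, 0.5844)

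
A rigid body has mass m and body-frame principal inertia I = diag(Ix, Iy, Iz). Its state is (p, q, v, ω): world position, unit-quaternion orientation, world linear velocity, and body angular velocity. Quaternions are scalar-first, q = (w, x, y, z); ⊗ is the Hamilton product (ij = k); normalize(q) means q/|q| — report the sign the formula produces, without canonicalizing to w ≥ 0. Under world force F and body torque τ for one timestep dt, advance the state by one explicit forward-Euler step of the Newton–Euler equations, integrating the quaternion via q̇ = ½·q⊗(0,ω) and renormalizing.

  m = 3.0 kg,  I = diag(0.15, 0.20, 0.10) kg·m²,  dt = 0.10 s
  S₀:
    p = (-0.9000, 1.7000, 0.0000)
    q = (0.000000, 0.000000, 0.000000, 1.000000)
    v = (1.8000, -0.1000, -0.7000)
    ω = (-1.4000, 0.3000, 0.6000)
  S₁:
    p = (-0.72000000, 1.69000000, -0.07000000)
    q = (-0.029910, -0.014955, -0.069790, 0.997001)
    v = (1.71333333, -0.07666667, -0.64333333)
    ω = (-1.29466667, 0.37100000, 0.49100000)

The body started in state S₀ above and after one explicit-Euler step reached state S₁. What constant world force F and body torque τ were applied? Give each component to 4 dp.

v₁ − v₀ = (-0.08666667, 0.02333333, 0.05666667)
applied force F = (-2.6000, 0.7000, 1.7000)
Δω = ω₁−ω₀ = (0.10533333, 0.07100000, -0.10900000)
ω₀×(Iω₀) = (-0.0180, -0.0420, -0.0210)
τ = I·(Δω/dt) + ω₀×(Iω₀) = (0.1400, 0.1000, -0.1300)

F = (-2.6000, 0.7000, 1.7000)
τ = (0.1400, 0.1000, -0.1300)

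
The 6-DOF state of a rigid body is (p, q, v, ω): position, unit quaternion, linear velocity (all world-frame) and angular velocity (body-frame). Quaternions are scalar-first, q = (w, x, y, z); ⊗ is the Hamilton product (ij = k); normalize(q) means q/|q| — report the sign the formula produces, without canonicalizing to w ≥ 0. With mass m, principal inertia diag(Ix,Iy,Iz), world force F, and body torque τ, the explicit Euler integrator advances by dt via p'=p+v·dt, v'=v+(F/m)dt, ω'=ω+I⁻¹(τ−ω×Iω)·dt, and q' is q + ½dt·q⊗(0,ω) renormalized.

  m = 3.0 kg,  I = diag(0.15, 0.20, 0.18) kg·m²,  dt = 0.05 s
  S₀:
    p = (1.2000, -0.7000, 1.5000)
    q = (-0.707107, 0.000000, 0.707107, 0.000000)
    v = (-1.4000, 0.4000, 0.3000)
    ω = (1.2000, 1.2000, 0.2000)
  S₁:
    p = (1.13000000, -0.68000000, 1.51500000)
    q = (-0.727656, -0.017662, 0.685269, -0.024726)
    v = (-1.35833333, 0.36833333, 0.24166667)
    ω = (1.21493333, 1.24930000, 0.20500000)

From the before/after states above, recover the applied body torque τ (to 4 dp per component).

ω₁ − ω₀ = (0.01493333, 0.04930000, 0.00500000)
gyro term ω₀×Iω₀ = (-0.0048, -0.0072, 0.0720)
applied torque τ = (0.0400, 0.1900, 0.0900)

τ = (0.0400, 0.1900, 0.0900)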